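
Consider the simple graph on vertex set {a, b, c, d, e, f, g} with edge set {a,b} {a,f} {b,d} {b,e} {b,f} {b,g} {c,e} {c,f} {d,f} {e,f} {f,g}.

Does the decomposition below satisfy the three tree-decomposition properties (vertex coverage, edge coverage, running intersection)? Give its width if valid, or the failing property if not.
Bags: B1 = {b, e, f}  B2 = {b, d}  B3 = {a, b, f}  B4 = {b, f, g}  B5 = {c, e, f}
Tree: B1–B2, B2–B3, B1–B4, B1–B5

No — edge (f,d) lies in no bag.

A tree decomposition must satisfy three properties: every vertex lies in some bag; for every edge, both endpoints lie together in some bag; and for every vertex, the bags containing it form a connected subtree. Here edge (f,d) lies in no bag, so the decomposition is invalid.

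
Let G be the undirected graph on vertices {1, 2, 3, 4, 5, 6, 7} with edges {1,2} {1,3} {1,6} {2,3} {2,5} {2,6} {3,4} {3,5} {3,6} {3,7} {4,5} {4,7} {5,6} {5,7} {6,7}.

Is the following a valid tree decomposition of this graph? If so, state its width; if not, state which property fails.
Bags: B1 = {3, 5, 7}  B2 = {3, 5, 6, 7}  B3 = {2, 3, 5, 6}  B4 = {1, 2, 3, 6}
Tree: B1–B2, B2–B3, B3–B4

No — vertex 4 appears in no bag.

A tree decomposition must satisfy three properties: every vertex lies in some bag; for every edge, both endpoints lie together in some bag; and for every vertex, the bags containing it form a connected subtree. Here vertex 4 appears in no bag, so the decomposition is invalid.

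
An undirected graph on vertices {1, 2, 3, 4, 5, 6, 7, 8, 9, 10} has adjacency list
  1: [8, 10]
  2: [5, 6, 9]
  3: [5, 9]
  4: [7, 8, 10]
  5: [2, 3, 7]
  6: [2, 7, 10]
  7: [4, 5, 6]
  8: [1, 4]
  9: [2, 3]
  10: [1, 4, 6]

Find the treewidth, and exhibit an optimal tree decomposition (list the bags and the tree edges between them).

Treewidth 2.
One optimal decomposition is:
Bags: B1 = {3, 5, 9}  B2 = {2, 5, 9}  B3 = {2, 5, 7}  B4 = {2, 6, 7}  B5 = {4, 6, 7}  B6 = {4, 6, 10}  B7 = {4, 8, 10}  B8 = {1, 8, 10}
Tree: B1–B2, B2–B3, B3–B4, B4–B5, B5–B6, B6–B7, B7–B8

Each bag holds 3 vertices, so the decomposition has width 2, which upper-bounds the treewidth. The edges 3–9–2–5–3 form a cycle, so G is not a tree and its treewidth is at least 2. Therefore the treewidth is 2.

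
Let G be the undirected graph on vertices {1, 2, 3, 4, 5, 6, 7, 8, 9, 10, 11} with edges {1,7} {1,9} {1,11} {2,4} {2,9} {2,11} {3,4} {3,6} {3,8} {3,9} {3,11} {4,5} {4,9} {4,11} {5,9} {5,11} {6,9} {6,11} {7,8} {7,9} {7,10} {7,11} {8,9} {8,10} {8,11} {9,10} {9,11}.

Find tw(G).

3

A width-3 tree decomposition is:
Bags: B1 = {3, 8, 9, 11}  B2 = {3, 6, 9, 11}  B3 = {3, 4, 9, 11}  B4 = {7, 8, 9, 11}  B5 = {1, 7, 9, 11}  B6 = {2, 4, 9, 11}  B7 = {4, 5, 9, 11}  B8 = {7, 8, 9, 10}
Tree: B1–B2, B2–B3, B1–B4, B4–B5, B3–B6, B6–B7, B4–B8
The largest bag has 4 vertices, giving width 3; this decomposition certifies tw(G) ≤ 3. For the lower bound, the 4 vertices {7, 8, 9, 10} are pairwise adjacent, and any tree decomposition puts a clique entirely inside one bag — forcing width ≥ 3. The upper and lower bounds meet at 3, so that is the treewidth.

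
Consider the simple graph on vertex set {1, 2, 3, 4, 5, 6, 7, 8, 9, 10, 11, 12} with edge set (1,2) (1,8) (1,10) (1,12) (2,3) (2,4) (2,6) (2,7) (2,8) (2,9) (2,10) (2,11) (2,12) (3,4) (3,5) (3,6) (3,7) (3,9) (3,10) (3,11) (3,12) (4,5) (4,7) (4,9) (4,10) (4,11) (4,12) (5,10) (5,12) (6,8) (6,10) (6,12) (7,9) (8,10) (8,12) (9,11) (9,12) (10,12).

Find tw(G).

A width-4 tree decomposition is:
Bags: B1 = {2, 3, 4, 9, 12}  B2 = {2, 3, 4, 7, 9}  B3 = {2, 3, 4, 10, 12}  B4 = {2, 3, 6, 10, 12}  B5 = {2, 3, 4, 9, 11}  B6 = {2, 6, 8, 10, 12}  B7 = {3, 4, 5, 10, 12}  B8 = {1, 2, 8, 10, 12}
Tree: B1–B2, B1–B3, B3–B4, B1–B5, B4–B6, B3–B7, B6–B8
The largest bag has 5 vertices, giving width 4; this decomposition certifies tw(G) ≤ 4. Conversely, {1, 2, 8, 10, 12} is a clique of size 5, and the vertices of any clique must share a bag in every tree decomposition; so some bag has ≥ 5 vertices and tw(G) ≥ 4. Therefore the treewidth is 4.

4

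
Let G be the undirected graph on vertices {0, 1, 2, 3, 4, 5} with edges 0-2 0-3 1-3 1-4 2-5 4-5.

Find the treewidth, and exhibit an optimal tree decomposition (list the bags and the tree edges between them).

Each bag holds 3 vertices, so the decomposition has width 2, which upper-bounds the treewidth. The edges 4–1–3–0–2–5–4 form a cycle, so G is not a tree and its treewidth is at least 2. The upper and lower bounds meet at 2, so that is the treewidth.

Treewidth 2.
One optimal decomposition is:
Bags: B1 = {1, 3, 4}  B2 = {0, 3, 4}  B3 = {0, 2, 4}  B4 = {2, 4, 5}
Tree: B1–B2, B2–B3, B3–B4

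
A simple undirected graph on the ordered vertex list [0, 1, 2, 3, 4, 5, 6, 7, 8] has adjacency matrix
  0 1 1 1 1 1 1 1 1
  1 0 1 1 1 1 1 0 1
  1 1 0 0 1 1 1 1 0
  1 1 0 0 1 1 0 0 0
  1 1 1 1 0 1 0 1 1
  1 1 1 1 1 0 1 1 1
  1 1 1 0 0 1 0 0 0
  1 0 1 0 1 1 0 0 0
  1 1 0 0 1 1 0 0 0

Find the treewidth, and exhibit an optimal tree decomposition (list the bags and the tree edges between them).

The largest bag has 5 vertices, giving width 4; this decomposition certifies tw(G) ≤ 4. Conversely, {0, 1, 4, 5, 8} is a clique of size 5, and the vertices of any clique must share a bag in every tree decomposition; so some bag has ≥ 5 vertices and tw(G) ≥ 4. Hence tw(G) = 4 exactly.

Treewidth 4.
One such decomposition:
Bags: B1 = {0, 1, 2, 4, 5}  B2 = {0, 2, 4, 5, 7}  B3 = {0, 1, 2, 5, 6}  B4 = {0, 1, 3, 4, 5}  B5 = {0, 1, 4, 5, 8}
Tree: B1–B2, B1–B3, B1–B4, B4–B5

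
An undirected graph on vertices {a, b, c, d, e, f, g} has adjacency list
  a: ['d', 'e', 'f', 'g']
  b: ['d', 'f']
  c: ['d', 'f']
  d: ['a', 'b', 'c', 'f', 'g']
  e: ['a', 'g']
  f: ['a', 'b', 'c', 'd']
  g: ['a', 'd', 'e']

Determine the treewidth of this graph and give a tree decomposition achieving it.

Treewidth 2.
One optimal decomposition is:
Bags: B1 = {a, d, f}  B2 = {c, d, f}  B3 = {b, d, f}  B4 = {a, d, g}  B5 = {a, e, g}
Tree: B1–B2, B1–B3, B1–B4, B4–B5

Each bag holds 3 vertices, so the decomposition has width 2, which upper-bounds the treewidth. For the lower bound, the 3 vertices {a, d, g} are pairwise adjacent, and any tree decomposition puts a clique entirely inside one bag — forcing width ≥ 2. Therefore the treewidth is 2.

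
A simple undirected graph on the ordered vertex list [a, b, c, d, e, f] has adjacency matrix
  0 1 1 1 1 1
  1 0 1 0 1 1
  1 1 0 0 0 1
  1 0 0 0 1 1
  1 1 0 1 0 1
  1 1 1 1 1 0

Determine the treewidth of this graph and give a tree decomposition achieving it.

Treewidth 3.
One such decomposition:
Bags: B1 = {a, d, e, f}  B2 = {a, b, e, f}  B3 = {a, b, c, f}
Tree: B1–B2, B2–B3

Every bag has size at most 4, so the width is 4 − 1 = 3 and tw(G) ≤ 3. For the lower bound, the 4 vertices {a, d, e, f} are pairwise adjacent, and any tree decomposition puts a clique entirely inside one bag — forcing width ≥ 3. Combining the bounds, tw(G) = 3.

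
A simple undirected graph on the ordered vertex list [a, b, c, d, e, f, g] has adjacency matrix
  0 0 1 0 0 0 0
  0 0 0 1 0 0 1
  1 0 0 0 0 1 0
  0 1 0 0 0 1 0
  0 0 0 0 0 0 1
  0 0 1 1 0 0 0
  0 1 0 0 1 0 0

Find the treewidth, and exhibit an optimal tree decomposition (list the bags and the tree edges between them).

Treewidth 1.
Bags: B1 = {e, g}  B2 = {b, g}  B3 = {b, d}  B4 = {d, f}  B5 = {c, f}  B6 = {a, c}
Tree: B1–B2, B2–B3, B3–B4, B4–B5, B5–B6

The largest bag has 2 vertices, giving width 1; this decomposition certifies tw(G) ≤ 1. G has an edge, so its treewidth is at least 1. Therefore the treewidth is 1.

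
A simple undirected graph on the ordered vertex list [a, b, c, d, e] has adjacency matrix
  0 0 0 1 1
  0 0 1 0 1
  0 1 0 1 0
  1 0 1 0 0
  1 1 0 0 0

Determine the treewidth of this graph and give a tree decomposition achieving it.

Every bag has size at most 3, so the width is 3 − 1 = 2 and tw(G) ≤ 2. For the lower bound, G contains the cycle c–b–e–a–d–c, so G is not a forest; only forests have treewidth ≤ 1, hence tw(G) ≥ 2. Hence tw(G) = 2 exactly.

Treewidth 2.
Bags: B1 = {b, c, e}  B2 = {a, c, e}  B3 = {a, c, d}
Tree: B1–B2, B2–B3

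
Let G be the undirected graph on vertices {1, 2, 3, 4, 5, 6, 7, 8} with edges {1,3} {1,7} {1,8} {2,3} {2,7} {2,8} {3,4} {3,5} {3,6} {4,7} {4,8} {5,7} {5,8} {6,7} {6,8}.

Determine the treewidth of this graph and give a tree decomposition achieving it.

Treewidth 3.
Bags: B1 = {3, 5, 7, 8}  B2 = {3, 4, 7, 8}  B3 = {1, 3, 7, 8}  B4 = {2, 3, 7, 8}  B5 = {3, 6, 7, 8}
Tree: B1–B2, B2–B3, B3–B4, B4–B5

Each bag holds 4 vertices, so the decomposition has width 3, which upper-bounds the treewidth. For the lower bound: the 4 vertex sets {5,8}, {4,7}, {3}, {1} are disjoint, each induces a connected subgraph, and every pair is joined by at least one edge of G. Contracting each set to a single vertex therefore yields K_{4} as a minor, and since treewidth is minor-monotone, tw(G) ≥ tw(K_{4}) = 3. Combining the bounds, tw(G) = 3.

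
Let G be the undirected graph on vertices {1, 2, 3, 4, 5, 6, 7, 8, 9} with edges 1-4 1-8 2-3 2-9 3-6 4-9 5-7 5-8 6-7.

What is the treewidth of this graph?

2

A width-2 tree decomposition is:
Bags: B1 = {1, 4, 8}  B2 = {4, 8, 9}  B3 = {2, 8, 9}  B4 = {2, 3, 8}  B5 = {3, 6, 8}  B6 = {6, 7, 8}  B7 = {5, 7, 8}
Tree: B1–B2, B2–B3, B3–B4, B4–B5, B5–B6, B6–B7
Every bag has size at most 3, so the width is 3 − 1 = 2 and tw(G) ≤ 2. The edges 8–1–4–9–2–3–6–7–5–8 form a cycle, so G is not a tree and its treewidth is at least 2. Therefore the treewidth is 2.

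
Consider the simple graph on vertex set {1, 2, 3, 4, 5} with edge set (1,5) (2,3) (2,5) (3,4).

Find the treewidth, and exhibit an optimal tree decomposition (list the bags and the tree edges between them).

The largest bag has 2 vertices, giving width 1; this decomposition certifies tw(G) ≤ 1. Any graph with an edge has treewidth ≥ 1, and G has the edge 4–3. Hence tw(G) = 1 exactly.

Treewidth 1.
One such decomposition:
Bags: B1 = {3, 4}  B2 = {2, 3}  B3 = {2, 5}  B4 = {1, 5}
Tree: B1–B2, B2–B3, B3–B4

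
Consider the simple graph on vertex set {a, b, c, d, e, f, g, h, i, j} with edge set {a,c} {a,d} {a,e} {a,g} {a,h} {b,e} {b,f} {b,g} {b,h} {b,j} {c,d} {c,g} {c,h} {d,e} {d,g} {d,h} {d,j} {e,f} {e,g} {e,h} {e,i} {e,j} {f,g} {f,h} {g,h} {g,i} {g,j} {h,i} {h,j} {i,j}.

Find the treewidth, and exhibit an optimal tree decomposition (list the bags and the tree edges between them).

Treewidth 4.
Bags: B1 = {b, e, g, h, j}  B2 = {b, e, f, g, h}  B3 = {d, e, g, h, j}  B4 = {e, g, h, i, j}  B5 = {a, d, e, g, h}  B6 = {a, c, d, g, h}
Tree: B1–B2, B1–B3, B1–B4, B3–B5, B5–B6

The largest bag has 5 vertices, giving width 4; this decomposition certifies tw(G) ≤ 4. Conversely, {a, d, e, g, h} is a clique of size 5, and the vertices of any clique must share a bag in every tree decomposition; so some bag has ≥ 5 vertices and tw(G) ≥ 4. Therefore the treewidth is 4.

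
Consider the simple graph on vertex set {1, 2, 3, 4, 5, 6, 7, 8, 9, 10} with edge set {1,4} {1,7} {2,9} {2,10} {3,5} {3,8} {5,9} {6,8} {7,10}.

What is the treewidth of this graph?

A width-1 tree decomposition is:
Bags: B1 = {1, 4}  B2 = {1, 7}  B3 = {7, 10}  B4 = {2, 10}  B5 = {2, 9}  B6 = {5, 9}  B7 = {3, 5}  B8 = {3, 8}  B9 = {6, 8}
Tree: B1–B2, B2–B3, B3–B4, B4–B5, B5–B6, B6–B7, B7–B8, B8–B9
The largest bag has 2 vertices, giving width 1; this decomposition certifies tw(G) ≤ 1. Any graph with an edge has treewidth ≥ 1, and G has the edge 4–1. Hence tw(G) = 1 exactly.

1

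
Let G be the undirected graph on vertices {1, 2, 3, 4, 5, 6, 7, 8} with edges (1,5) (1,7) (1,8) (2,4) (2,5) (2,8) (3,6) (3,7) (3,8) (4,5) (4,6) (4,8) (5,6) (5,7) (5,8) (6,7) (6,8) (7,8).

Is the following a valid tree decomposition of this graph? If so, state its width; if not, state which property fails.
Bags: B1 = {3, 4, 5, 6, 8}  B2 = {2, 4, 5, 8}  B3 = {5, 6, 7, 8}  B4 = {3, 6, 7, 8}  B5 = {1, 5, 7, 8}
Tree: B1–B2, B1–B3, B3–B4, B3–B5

A tree decomposition must satisfy three properties: every vertex lies in some bag; for every edge, both endpoints lie together in some bag; and for every vertex, the bags containing it form a connected subtree. Here bags containing vertex 3 are not connected in the tree, so the decomposition is invalid.

No — bags containing vertex 3 are not connected in the tree.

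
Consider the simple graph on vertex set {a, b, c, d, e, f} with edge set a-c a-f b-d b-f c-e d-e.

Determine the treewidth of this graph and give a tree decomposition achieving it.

Each bag holds 3 vertices, so the decomposition has width 2, which upper-bounds the treewidth. The edges a–f–b–d–e–c–a form a cycle, so G is not a tree and its treewidth is at least 2. The upper and lower bounds meet at 2, so that is the treewidth.

Treewidth 2.
Bags: B1 = {a, b, f}  B2 = {a, b, d}  B3 = {a, d, e}  B4 = {a, c, e}
Tree: B1–B2, B2–B3, B3–B4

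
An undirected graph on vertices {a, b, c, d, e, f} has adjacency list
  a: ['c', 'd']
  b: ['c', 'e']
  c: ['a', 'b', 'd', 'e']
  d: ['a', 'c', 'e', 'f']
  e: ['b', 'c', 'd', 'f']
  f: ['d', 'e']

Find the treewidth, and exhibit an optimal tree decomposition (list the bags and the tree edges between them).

Treewidth 2.
One such decomposition:
Bags: B1 = {b, c, e}  B2 = {c, d, e}  B3 = {a, c, d}  B4 = {d, e, f}
Tree: B1–B2, B2–B3, B2–B4

Each bag holds 3 vertices, so the decomposition has width 2, which upper-bounds the treewidth. Conversely, {c, d, e} is a clique of size 3, and the vertices of any clique must share a bag in every tree decomposition; so some bag has ≥ 3 vertices and tw(G) ≥ 2. Therefore the treewidth is 2.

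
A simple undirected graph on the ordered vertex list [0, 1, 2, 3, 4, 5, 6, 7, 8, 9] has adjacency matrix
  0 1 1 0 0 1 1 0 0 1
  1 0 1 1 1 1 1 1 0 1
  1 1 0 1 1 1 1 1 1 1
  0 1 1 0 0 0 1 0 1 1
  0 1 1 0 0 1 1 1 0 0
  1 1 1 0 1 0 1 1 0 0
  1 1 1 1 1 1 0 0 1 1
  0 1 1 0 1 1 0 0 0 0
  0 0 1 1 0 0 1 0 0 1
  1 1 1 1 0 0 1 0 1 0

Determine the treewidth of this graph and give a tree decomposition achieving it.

Treewidth 4.
One such decomposition:
Bags: B1 = {0, 1, 2, 6, 9}  B2 = {1, 2, 3, 6, 9}  B3 = {2, 3, 6, 8, 9}  B4 = {0, 1, 2, 5, 6}  B5 = {1, 2, 4, 5, 6}  B6 = {1, 2, 4, 5, 7}
Tree: B1–B2, B2–B3, B1–B4, B4–B5, B5–B6

The largest bag has 5 vertices, giving width 4; this decomposition certifies tw(G) ≤ 4. On the other hand G contains the 5-clique {2, 3, 6, 8, 9}. A clique must lie in a single bag of any decomposition, so no decomposition can have width below 4. Therefore the treewidth is 4.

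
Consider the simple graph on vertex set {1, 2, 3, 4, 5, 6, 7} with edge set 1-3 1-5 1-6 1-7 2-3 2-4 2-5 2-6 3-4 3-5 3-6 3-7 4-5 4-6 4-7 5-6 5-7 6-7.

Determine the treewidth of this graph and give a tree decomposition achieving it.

Treewidth 4.
Bags: B1 = {1, 3, 5, 6, 7}  B2 = {3, 4, 5, 6, 7}  B3 = {2, 3, 4, 5, 6}
Tree: B1–B2, B2–B3

Every bag has size at most 5, so the width is 5 − 1 = 4 and tw(G) ≤ 4. Conversely, {1, 3, 5, 6, 7} is a clique of size 5, and the vertices of any clique must share a bag in every tree decomposition; so some bag has ≥ 5 vertices and tw(G) ≥ 4. Combining the bounds, tw(G) = 4.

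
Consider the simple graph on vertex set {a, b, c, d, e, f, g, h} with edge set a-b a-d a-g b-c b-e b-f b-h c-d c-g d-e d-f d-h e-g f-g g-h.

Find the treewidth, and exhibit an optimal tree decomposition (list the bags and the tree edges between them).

Every bag has size at most 4, so the width is 4 − 1 = 3 and tw(G) ≤ 3. For the lower bound: the 4 vertex sets {b,c}, {a,g}, {d}, {h} are disjoint, each induces a connected subgraph, and every pair is joined by at least one edge of G. Contracting each set to a single vertex therefore yields K_{4} as a minor, and since treewidth is minor-monotone, tw(G) ≥ tw(K_{4}) = 3. The upper and lower bounds meet at 3, so that is the treewidth.

Treewidth 3.
One optimal decomposition is:
Bags: B1 = {b, c, d, g}  B2 = {a, b, d, g}  B3 = {b, d, g, h}  B4 = {b, d, f, g}  B5 = {b, d, e, g}
Tree: B1–B2, B2–B3, B3–B4, B4–B5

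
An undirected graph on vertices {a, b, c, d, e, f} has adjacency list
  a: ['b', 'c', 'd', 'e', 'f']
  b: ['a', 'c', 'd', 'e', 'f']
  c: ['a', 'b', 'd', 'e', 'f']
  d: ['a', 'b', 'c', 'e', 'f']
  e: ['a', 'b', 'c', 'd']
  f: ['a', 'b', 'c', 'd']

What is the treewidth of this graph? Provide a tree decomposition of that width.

Treewidth 4.
One optimal decomposition is:
Bags: B1 = {a, b, c, d, e}  B2 = {a, b, c, d, f}
Tree: B1–B2

The largest bag has 5 vertices, giving width 4; this decomposition certifies tw(G) ≤ 4. On the other hand G contains the 5-clique {a, b, c, d, e}. A clique must lie in a single bag of any decomposition, so no decomposition can have width below 4. Combining the bounds, tw(G) = 4.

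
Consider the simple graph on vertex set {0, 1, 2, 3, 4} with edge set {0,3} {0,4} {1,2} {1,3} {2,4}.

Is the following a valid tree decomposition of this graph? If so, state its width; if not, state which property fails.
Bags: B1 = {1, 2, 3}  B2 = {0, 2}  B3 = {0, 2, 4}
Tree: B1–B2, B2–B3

No — edge (3,0) lies in no bag.

A tree decomposition must satisfy three properties: every vertex lies in some bag; for every edge, both endpoints lie together in some bag; and for every vertex, the bags containing it form a connected subtree. Here edge (3,0) lies in no bag, so the decomposition is invalid.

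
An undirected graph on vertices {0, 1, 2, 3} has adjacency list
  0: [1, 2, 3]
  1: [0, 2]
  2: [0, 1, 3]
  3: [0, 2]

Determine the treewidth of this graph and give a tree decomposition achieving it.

Each bag holds 3 vertices, so the decomposition has width 2, which upper-bounds the treewidth. Conversely, {0, 1, 2} is a clique of size 3, and the vertices of any clique must share a bag in every tree decomposition; so some bag has ≥ 3 vertices and tw(G) ≥ 2. The upper and lower bounds meet at 2, so that is the treewidth.

Treewidth 2.
One such decomposition:
Bags: B1 = {0, 2, 3}  B2 = {0, 1, 2}
Tree: B1–B2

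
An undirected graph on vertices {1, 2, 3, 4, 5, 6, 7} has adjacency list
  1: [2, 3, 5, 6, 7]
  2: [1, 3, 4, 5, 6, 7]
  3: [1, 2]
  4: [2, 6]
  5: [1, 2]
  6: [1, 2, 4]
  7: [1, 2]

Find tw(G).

A width-2 tree decomposition is:
Bags: B1 = {1, 2, 6}  B2 = {1, 2, 5}  B3 = {1, 2, 7}  B4 = {2, 4, 6}  B5 = {1, 2, 3}
Tree: B1–B2, B2–B3, B1–B4, B2–B5
Each bag holds 3 vertices, so the decomposition has width 2, which upper-bounds the treewidth. On the other hand G contains the 3-clique {1, 2, 3}. A clique must lie in a single bag of any decomposition, so no decomposition can have width below 2. Hence tw(G) = 2 exactly.

2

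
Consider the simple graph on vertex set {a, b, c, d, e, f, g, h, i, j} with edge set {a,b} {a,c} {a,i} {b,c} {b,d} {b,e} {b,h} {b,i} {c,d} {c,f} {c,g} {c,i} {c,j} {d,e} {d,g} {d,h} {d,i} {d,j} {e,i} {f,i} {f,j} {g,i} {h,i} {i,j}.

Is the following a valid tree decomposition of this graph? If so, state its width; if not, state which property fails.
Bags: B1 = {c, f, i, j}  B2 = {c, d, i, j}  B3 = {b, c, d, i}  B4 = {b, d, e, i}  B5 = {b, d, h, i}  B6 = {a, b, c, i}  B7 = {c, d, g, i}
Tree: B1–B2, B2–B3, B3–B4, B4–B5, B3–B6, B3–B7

Every vertex of G appears in some bag (union = {a, b, c, d, e, f, g, h, i, j}); every edge is covered by a bag; and for each vertex v the set of bags containing v is connected in the bag tree. The decomposition is therefore valid. The largest bag has 4 vertices, so the width is 3.

Yes; width 3.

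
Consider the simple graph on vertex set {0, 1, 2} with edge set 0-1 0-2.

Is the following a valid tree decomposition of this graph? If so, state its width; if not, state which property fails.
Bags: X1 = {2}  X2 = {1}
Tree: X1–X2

A tree decomposition must satisfy three properties: every vertex lies in some bag; for every edge, both endpoints lie together in some bag; and for every vertex, the bags containing it form a connected subtree. Here vertex 0 appears in no bag, so the decomposition is invalid.

No — vertex 0 appears in no bag.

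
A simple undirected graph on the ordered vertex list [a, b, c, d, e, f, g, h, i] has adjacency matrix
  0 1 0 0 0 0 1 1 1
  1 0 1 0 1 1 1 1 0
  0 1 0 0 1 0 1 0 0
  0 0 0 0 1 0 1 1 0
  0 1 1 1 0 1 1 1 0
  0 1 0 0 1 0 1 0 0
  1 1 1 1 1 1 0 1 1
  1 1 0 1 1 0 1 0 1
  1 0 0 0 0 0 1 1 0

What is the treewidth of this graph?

A width-3 tree decomposition is:
Bags: B1 = {d, e, g, h}  B2 = {b, e, g, h}  B3 = {a, b, g, h}  B4 = {a, g, h, i}  B5 = {b, e, f, g}  B6 = {b, c, e, g}
Tree: B1–B2, B2–B3, B3–B4, B2–B5, B2–B6
Every bag has size at most 4, so the width is 4 − 1 = 3 and tw(G) ≤ 3. On the other hand G contains the 4-clique {d, e, g, h}. A clique must lie in a single bag of any decomposition, so no decomposition can have width below 3. The upper and lower bounds meet at 3, so that is the treewidth.

3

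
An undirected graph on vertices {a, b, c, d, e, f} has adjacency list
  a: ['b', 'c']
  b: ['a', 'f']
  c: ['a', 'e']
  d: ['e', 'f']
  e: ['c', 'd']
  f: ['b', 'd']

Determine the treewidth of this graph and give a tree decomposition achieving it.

Treewidth 2.
Bags: B1 = {d, e, f}  B2 = {b, e, f}  B3 = {a, b, e}  B4 = {a, c, e}
Tree: B1–B2, B2–B3, B3–B4

The largest bag has 3 vertices, giving width 2; this decomposition certifies tw(G) ≤ 2. The edges e–d–f–b–a–c–e form a cycle, so G is not a tree and its treewidth is at least 2. Combining the bounds, tw(G) = 2.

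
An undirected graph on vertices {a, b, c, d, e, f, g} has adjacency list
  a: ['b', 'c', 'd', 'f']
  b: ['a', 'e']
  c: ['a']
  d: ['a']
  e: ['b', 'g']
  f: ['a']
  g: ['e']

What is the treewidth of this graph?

1

A width-1 tree decomposition is:
Bags: B1 = {b, e}  B2 = {a, b}  B3 = {a, d}  B4 = {a, c}  B5 = {a, f}  B6 = {e, g}
Tree: B1–B2, B2–B3, B3–B4, B4–B5, B1–B6
Every bag has size at most 2, so the width is 2 − 1 = 1 and tw(G) ≤ 1. G has an edge, so its treewidth is at least 1. Hence tw(G) = 1 exactly.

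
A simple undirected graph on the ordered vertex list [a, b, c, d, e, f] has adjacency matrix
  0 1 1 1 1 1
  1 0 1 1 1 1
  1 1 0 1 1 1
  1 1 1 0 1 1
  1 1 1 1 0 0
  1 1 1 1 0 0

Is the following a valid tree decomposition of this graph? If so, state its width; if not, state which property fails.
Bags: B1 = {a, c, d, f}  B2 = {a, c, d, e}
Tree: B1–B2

A tree decomposition must satisfy three properties: every vertex lies in some bag; for every edge, both endpoints lie together in some bag; and for every vertex, the bags containing it form a connected subtree. Here vertex b appears in no bag, so the decomposition is invalid.

No — vertex b appears in no bag.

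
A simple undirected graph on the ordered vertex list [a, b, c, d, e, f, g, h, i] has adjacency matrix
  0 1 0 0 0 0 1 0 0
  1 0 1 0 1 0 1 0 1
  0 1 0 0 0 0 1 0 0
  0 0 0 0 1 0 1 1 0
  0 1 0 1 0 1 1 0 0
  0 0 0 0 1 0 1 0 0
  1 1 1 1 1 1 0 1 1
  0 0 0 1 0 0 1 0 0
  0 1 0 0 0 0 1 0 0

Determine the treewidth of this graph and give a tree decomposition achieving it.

Every bag has size at most 3, so the width is 3 − 1 = 2 and tw(G) ≤ 2. On the other hand G contains the 3-clique {d, e, g}. A clique must lie in a single bag of any decomposition, so no decomposition can have width below 2. Hence tw(G) = 2 exactly.

Treewidth 2.
Bags: B1 = {a, b, g}  B2 = {b, e, g}  B3 = {e, f, g}  B4 = {d, e, g}  B5 = {d, g, h}  B6 = {b, c, g}  B7 = {b, g, i}
Tree: B1–B2, B2–B3, B3–B4, B4–B5, B2–B6, B6–B7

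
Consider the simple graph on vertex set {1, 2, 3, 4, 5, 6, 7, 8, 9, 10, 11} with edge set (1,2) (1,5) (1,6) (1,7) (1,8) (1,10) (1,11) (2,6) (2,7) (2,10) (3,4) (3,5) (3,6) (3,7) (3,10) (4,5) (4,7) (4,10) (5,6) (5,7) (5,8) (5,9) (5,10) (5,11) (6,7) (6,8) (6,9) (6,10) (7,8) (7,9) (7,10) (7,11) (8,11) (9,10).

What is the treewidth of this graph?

A width-4 tree decomposition is:
Bags: B1 = {1, 5, 7, 8, 11}  B2 = {1, 5, 6, 7, 8}  B3 = {1, 5, 6, 7, 10}  B4 = {1, 2, 6, 7, 10}  B5 = {5, 6, 7, 9, 10}  B6 = {3, 5, 6, 7, 10}  B7 = {3, 4, 5, 7, 10}
Tree: B1–B2, B2–B3, B3–B4, B3–B5, B5–B6, B6–B7
Every bag has size at most 5, so the width is 5 − 1 = 4 and tw(G) ≤ 4. On the other hand G contains the 5-clique {1, 2, 6, 7, 10}. A clique must lie in a single bag of any decomposition, so no decomposition can have width below 4. Hence tw(G) = 4 exactly.

4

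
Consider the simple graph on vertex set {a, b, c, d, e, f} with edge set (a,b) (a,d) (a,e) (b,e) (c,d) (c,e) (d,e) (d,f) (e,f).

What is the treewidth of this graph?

A width-2 tree decomposition is:
Bags: B1 = {d, e, f}  B2 = {a, d, e}  B3 = {c, d, e}  B4 = {a, b, e}
Tree: B1–B2, B1–B3, B2–B4
The largest bag has 3 vertices, giving width 2; this decomposition certifies tw(G) ≤ 2. For the lower bound, the 3 vertices {a, d, e} are pairwise adjacent, and any tree decomposition puts a clique entirely inside one bag — forcing width ≥ 2. Therefore the treewidth is 2.

2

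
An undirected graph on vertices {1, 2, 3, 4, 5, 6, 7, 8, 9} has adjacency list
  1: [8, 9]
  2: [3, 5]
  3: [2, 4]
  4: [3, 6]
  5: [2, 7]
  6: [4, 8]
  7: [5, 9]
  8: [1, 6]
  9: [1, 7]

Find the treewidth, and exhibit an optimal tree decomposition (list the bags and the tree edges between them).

Each bag holds 3 vertices, so the decomposition has width 2, which upper-bounds the treewidth. Since 8–1–9–7–5–2–3–4–6–8 is a cycle in G, G is not acyclic. Forests are exactly the graphs of treewidth ≤ 1, so tw(G) ≥ 2. Therefore the treewidth is 2.

Treewidth 2.
Bags: B1 = {1, 8, 9}  B2 = {7, 8, 9}  B3 = {5, 7, 8}  B4 = {2, 5, 8}  B5 = {2, 3, 8}  B6 = {3, 4, 8}  B7 = {4, 6, 8}
Tree: B1–B2, B2–B3, B3–B4, B4–B5, B5–B6, B6–B7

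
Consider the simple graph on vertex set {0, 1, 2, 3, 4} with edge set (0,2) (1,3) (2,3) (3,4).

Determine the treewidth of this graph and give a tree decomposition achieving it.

Treewidth 1.
One optimal decomposition is:
Bags: B1 = {1, 3}  B2 = {2, 3}  B3 = {0, 2}  B4 = {3, 4}
Tree: B1–B2, B2–B3, B2–B4

Each bag holds 2 vertices, so the decomposition has width 1, which upper-bounds the treewidth. Since G has at least one edge (e.g. 1–3), it is not an edgeless graph, so tw(G) ≥ 1. Combining the bounds, tw(G) = 1.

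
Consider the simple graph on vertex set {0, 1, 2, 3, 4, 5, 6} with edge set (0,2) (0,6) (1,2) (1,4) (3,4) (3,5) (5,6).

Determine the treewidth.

2

A width-2 tree decomposition is:
Bags: B1 = {1, 2, 4}  B2 = {0, 2, 4}  B3 = {0, 4, 6}  B4 = {4, 5, 6}  B5 = {3, 4, 5}
Tree: B1–B2, B2–B3, B3–B4, B4–B5
Each bag holds 3 vertices, so the decomposition has width 2, which upper-bounds the treewidth. Since 4–1–2–0–6–5–3–4 is a cycle in G, G is not acyclic. Forests are exactly the graphs of treewidth ≤ 1, so tw(G) ≥ 2. The upper and lower bounds meet at 2, so that is the treewidth.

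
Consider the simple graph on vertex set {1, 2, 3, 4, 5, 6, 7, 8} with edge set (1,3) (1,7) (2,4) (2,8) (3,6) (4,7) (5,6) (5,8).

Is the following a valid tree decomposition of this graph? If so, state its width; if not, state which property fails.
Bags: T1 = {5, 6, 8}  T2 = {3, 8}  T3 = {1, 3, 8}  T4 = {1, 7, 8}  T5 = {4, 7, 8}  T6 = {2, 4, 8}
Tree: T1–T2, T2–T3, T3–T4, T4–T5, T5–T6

No — edge (6,3) lies in no bag.

A tree decomposition must satisfy three properties: every vertex lies in some bag; for every edge, both endpoints lie together in some bag; and for every vertex, the bags containing it form a connected subtree. Here edge (6,3) lies in no bag, so the decomposition is invalid.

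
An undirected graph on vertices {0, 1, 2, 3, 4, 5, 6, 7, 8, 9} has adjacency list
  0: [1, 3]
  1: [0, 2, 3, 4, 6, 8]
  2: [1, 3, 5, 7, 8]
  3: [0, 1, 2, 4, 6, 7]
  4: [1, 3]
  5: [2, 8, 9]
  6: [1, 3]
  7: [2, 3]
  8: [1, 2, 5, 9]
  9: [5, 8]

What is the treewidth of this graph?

A width-2 tree decomposition is:
Bags: B1 = {2, 5, 8}  B2 = {1, 2, 8}  B3 = {5, 8, 9}  B4 = {1, 2, 3}  B5 = {2, 3, 7}  B6 = {1, 3, 6}  B7 = {0, 1, 3}  B8 = {1, 3, 4}
Tree: B1–B2, B1–B3, B2–B4, B4–B5, B4–B6, B4–B7, B6–B8
Every bag has size at most 3, so the width is 3 − 1 = 2 and tw(G) ≤ 2. For the lower bound, the 3 vertices {1, 2, 8} are pairwise adjacent, and any tree decomposition puts a clique entirely inside one bag — forcing width ≥ 2. The upper and lower bounds meet at 2, so that is the treewidth.

2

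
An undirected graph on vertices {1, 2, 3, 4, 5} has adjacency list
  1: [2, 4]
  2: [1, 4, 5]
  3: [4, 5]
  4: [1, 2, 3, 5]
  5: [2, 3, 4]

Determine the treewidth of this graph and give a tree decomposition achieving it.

Each bag holds 3 vertices, so the decomposition has width 2, which upper-bounds the treewidth. For the lower bound, the 3 vertices {1, 2, 4} are pairwise adjacent, and any tree decomposition puts a clique entirely inside one bag — forcing width ≥ 2. Hence tw(G) = 2 exactly.

Treewidth 2.
Bags: B1 = {2, 4, 5}  B2 = {1, 2, 4}  B3 = {3, 4, 5}
Tree: B1–B2, B1–B3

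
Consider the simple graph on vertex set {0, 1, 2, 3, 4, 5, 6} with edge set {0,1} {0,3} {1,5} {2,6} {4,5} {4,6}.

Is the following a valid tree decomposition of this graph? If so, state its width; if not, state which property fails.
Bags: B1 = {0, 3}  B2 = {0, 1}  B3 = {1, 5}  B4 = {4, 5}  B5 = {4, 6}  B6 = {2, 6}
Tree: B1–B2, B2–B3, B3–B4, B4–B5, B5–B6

Yes; width 1.

Checking the three conditions: (i) the bags cover all of {0, 1, 2, 3, 4, 5, 6}; (ii) for each edge, some bag contains both endpoints; (iii) the bags containing any fixed vertex form a subtree. All hold, so the decomposition is valid with width 2 − 1 = 1.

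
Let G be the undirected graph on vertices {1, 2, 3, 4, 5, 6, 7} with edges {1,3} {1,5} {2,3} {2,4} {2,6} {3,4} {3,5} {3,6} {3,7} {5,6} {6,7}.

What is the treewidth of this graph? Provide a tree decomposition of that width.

The largest bag has 3 vertices, giving width 2; this decomposition certifies tw(G) ≤ 2. On the other hand G contains the 3-clique {1, 3, 5}. A clique must lie in a single bag of any decomposition, so no decomposition can have width below 2. Therefore the treewidth is 2.

Treewidth 2.
Bags: B1 = {3, 6, 7}  B2 = {2, 3, 6}  B3 = {2, 3, 4}  B4 = {3, 5, 6}  B5 = {1, 3, 5}
Tree: B1–B2, B2–B3, B1–B4, B4–B5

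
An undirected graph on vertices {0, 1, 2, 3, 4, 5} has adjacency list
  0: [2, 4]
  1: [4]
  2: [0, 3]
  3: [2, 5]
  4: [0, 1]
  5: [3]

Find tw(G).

1

A width-1 tree decomposition is:
Bags: B1 = {1, 4}  B2 = {0, 4}  B3 = {0, 2}  B4 = {2, 3}  B5 = {3, 5}
Tree: B1–B2, B2–B3, B3–B4, B4–B5
Each bag holds 2 vertices, so the decomposition has width 1, which upper-bounds the treewidth. Any graph with an edge has treewidth ≥ 1, and G has the edge 1–4. Therefore the treewidth is 1.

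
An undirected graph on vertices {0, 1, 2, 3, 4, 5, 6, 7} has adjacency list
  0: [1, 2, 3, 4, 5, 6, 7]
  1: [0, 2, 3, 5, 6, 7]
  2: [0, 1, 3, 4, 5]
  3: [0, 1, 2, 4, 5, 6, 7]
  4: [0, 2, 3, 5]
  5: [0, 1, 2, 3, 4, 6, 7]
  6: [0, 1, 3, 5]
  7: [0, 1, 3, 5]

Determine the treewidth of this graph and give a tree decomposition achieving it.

The largest bag has 5 vertices, giving width 4; this decomposition certifies tw(G) ≤ 4. Conversely, {0, 1, 2, 3, 5} is a clique of size 5, and the vertices of any clique must share a bag in every tree decomposition; so some bag has ≥ 5 vertices and tw(G) ≥ 4. Hence tw(G) = 4 exactly.

Treewidth 4.
Bags: B1 = {0, 1, 2, 3, 5}  B2 = {0, 2, 3, 4, 5}  B3 = {0, 1, 3, 5, 6}  B4 = {0, 1, 3, 5, 7}
Tree: B1–B2, B1–B3, B1–B4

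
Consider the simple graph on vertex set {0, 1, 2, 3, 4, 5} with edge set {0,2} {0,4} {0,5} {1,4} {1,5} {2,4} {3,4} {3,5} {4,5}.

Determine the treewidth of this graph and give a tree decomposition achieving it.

Each bag holds 3 vertices, so the decomposition has width 2, which upper-bounds the treewidth. Conversely, {0, 2, 4} is a clique of size 3, and the vertices of any clique must share a bag in every tree decomposition; so some bag has ≥ 3 vertices and tw(G) ≥ 2. Therefore the treewidth is 2.

Treewidth 2.
One optimal decomposition is:
Bags: B1 = {3, 4, 5}  B2 = {0, 4, 5}  B3 = {0, 2, 4}  B4 = {1, 4, 5}
Tree: B1–B2, B2–B3, B1–B4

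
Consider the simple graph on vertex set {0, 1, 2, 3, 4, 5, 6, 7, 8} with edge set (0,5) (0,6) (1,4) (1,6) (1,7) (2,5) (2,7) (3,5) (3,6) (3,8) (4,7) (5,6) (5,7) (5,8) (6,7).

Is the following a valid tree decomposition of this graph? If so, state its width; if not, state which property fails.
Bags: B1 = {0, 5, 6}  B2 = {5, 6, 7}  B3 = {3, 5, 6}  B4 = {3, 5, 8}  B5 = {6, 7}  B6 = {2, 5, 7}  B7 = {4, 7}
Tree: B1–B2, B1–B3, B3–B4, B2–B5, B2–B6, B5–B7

A tree decomposition must satisfy three properties: every vertex lies in some bag; for every edge, both endpoints lie together in some bag; and for every vertex, the bags containing it form a connected subtree. Here vertex 1 appears in no bag, so the decomposition is invalid.

No — vertex 1 appears in no bag.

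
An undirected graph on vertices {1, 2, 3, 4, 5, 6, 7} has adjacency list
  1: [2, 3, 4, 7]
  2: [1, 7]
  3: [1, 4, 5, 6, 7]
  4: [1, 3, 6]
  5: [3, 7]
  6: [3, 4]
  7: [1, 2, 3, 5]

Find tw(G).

2

A width-2 tree decomposition is:
Bags: B1 = {1, 3, 7}  B2 = {1, 2, 7}  B3 = {3, 5, 7}  B4 = {1, 3, 4}  B5 = {3, 4, 6}
Tree: B1–B2, B1–B3, B1–B4, B4–B5
Each bag holds 3 vertices, so the decomposition has width 2, which upper-bounds the treewidth. Conversely, {1, 2, 7} is a clique of size 3, and the vertices of any clique must share a bag in every tree decomposition; so some bag has ≥ 3 vertices and tw(G) ≥ 2. Hence tw(G) = 2 exactly.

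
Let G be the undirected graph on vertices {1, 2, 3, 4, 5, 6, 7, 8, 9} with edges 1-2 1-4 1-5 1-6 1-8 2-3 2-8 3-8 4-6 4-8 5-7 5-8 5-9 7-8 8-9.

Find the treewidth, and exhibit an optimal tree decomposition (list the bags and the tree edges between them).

Every bag has size at most 3, so the width is 3 − 1 = 2 and tw(G) ≤ 2. Conversely, {1, 2, 8} is a clique of size 3, and the vertices of any clique must share a bag in every tree decomposition; so some bag has ≥ 3 vertices and tw(G) ≥ 2. Combining the bounds, tw(G) = 2.

Treewidth 2.
One such decomposition:
Bags: B1 = {1, 5, 8}  B2 = {5, 8, 9}  B3 = {1, 4, 8}  B4 = {1, 2, 8}  B5 = {1, 4, 6}  B6 = {2, 3, 8}  B7 = {5, 7, 8}
Tree: B1–B2, B1–B3, B1–B4, B3–B5, B4–B6, B2–B7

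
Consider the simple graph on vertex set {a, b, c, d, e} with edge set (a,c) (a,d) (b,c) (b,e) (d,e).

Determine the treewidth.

2

A width-2 tree decomposition is:
Bags: B1 = {b, c, e}  B2 = {c, d, e}  B3 = {a, c, d}
Tree: B1–B2, B2–B3
The largest bag has 3 vertices, giving width 2; this decomposition certifies tw(G) ≤ 2. Since c–b–e–d–a–c is a cycle in G, G is not acyclic. Forests are exactly the graphs of treewidth ≤ 1, so tw(G) ≥ 2. Combining the bounds, tw(G) = 2.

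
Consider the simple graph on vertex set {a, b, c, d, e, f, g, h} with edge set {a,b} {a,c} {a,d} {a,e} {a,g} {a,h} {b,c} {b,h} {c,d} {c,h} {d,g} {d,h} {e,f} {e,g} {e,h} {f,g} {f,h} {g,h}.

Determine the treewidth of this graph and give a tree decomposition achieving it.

The largest bag has 4 vertices, giving width 3; this decomposition certifies tw(G) ≤ 3. On the other hand G contains the 4-clique {a, d, g, h}. A clique must lie in a single bag of any decomposition, so no decomposition can have width below 3. Therefore the treewidth is 3.

Treewidth 3.
One such decomposition:
Bags: B1 = {a, d, g, h}  B2 = {a, c, d, h}  B3 = {a, e, g, h}  B4 = {a, b, c, h}  B5 = {e, f, g, h}
Tree: B1–B2, B1–B3, B2–B4, B3–B5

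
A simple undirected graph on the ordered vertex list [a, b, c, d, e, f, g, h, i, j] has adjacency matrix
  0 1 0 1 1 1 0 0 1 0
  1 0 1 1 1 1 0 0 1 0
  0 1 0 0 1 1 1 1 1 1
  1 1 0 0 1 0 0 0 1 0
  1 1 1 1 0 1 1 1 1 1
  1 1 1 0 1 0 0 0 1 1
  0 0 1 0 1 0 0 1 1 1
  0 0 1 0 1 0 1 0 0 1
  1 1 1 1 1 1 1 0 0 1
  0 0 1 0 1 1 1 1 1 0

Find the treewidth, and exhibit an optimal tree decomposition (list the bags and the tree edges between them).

The largest bag has 5 vertices, giving width 4; this decomposition certifies tw(G) ≤ 4. Conversely, {c, e, g, h, j} is a clique of size 5, and the vertices of any clique must share a bag in every tree decomposition; so some bag has ≥ 5 vertices and tw(G) ≥ 4. Therefore the treewidth is 4.

Treewidth 4.
One optimal decomposition is:
Bags: B1 = {c, e, f, i, j}  B2 = {c, e, g, i, j}  B3 = {b, c, e, f, i}  B4 = {a, b, e, f, i}  B5 = {a, b, d, e, i}  B6 = {c, e, g, h, j}
Tree: B1–B2, B1–B3, B3–B4, B4–B5, B2–B6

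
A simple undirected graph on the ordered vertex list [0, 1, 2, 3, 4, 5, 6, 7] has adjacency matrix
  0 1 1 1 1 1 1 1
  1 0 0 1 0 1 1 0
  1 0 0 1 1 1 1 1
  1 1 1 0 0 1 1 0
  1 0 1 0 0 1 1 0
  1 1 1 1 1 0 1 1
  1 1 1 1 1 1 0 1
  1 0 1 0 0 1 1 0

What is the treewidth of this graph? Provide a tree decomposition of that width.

Treewidth 4.
One optimal decomposition is:
Bags: B1 = {0, 2, 3, 5, 6}  B2 = {0, 1, 3, 5, 6}  B3 = {0, 2, 4, 5, 6}  B4 = {0, 2, 5, 6, 7}
Tree: B1–B2, B1–B3, B1–B4

Each bag holds 5 vertices, so the decomposition has width 4, which upper-bounds the treewidth. On the other hand G contains the 5-clique {0, 1, 3, 5, 6}. A clique must lie in a single bag of any decomposition, so no decomposition can have width below 4. Therefore the treewidth is 4.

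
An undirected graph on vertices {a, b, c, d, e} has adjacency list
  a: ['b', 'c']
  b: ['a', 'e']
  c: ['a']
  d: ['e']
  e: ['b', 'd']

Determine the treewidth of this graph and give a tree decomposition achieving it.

Treewidth 1.
One such decomposition:
Bags: B1 = {a, b}  B2 = {b, e}  B3 = {a, c}  B4 = {d, e}
Tree: B1–B2, B1–B3, B2–B4

Each bag holds 2 vertices, so the decomposition has width 1, which upper-bounds the treewidth. Since G has at least one edge (e.g. b–a), it is not an edgeless graph, so tw(G) ≥ 1. The upper and lower bounds meet at 1, so that is the treewidth.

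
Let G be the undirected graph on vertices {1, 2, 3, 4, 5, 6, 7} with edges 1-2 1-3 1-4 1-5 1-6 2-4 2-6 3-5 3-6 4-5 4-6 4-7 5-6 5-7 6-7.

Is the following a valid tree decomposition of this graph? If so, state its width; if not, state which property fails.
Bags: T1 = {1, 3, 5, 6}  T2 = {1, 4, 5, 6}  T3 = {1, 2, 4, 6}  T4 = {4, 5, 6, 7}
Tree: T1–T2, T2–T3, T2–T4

Vertex coverage: the bags together contain {1, 2, 3, 4, 5, 6, 7}, the full vertex set. Edge coverage: each edge of G has both endpoints in at least one bag. Running intersection: for every vertex, the bags containing it form a connected subtree. All three properties hold, so this is a valid tree decomposition of width max|bag| − 1 = 3, and hence tw(G) ≤ 3.

Yes; width 3.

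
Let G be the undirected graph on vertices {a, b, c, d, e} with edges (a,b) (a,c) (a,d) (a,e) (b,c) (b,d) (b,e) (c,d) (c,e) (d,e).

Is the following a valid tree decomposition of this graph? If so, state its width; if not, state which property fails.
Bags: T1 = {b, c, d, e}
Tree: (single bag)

A tree decomposition must satisfy three properties: every vertex lies in some bag; for every edge, both endpoints lie together in some bag; and for every vertex, the bags containing it form a connected subtree. Here vertex a appears in no bag, so the decomposition is invalid.

No — vertex a appears in no bag.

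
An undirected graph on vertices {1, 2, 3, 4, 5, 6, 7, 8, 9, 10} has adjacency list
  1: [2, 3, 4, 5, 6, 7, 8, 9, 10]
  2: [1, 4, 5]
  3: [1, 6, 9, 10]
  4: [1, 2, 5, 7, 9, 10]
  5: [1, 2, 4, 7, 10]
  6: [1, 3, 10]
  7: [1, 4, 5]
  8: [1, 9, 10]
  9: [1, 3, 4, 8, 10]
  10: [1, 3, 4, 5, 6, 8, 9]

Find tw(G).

3

A width-3 tree decomposition is:
Bags: B1 = {1, 3, 9, 10}  B2 = {1, 3, 6, 10}  B3 = {1, 8, 9, 10}  B4 = {1, 4, 9, 10}  B5 = {1, 4, 5, 10}  B6 = {1, 2, 4, 5}  B7 = {1, 4, 5, 7}
Tree: B1–B2, B1–B3, B1–B4, B4–B5, B5–B6, B5–B7
Every bag has size at most 4, so the width is 4 − 1 = 3 and tw(G) ≤ 3. Conversely, {1, 2, 4, 5} is a clique of size 4, and the vertices of any clique must share a bag in every tree decomposition; so some bag has ≥ 4 vertices and tw(G) ≥ 3. Hence tw(G) = 3 exactly.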